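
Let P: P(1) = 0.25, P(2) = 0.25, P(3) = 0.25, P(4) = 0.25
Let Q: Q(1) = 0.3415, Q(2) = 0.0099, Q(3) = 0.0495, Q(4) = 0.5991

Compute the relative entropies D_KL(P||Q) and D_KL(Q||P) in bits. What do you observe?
D_KL(P||Q) = 1.3210 bits, D_KL(Q||P) = 0.7473 bits. The two directions give different values (D_KL(P||Q) exceeds D_KL(Q||P) by 0.5737 bits): KL divergence is asymmetric.

D_KL(P||Q) = Σ P(x) log₂(P(x)/Q(x))

Computing term by term:
  P(1)·log₂(P(1)/Q(1)) = 0.25·log₂(0.25/0.3415) = -0.11249
  P(2)·log₂(P(2)/Q(2)) = 0.25·log₂(0.25/0.0099) = 1.16459
  P(3)·log₂(P(3)/Q(3)) = 0.25·log₂(0.25/0.0495) = 0.58411
  P(4)·log₂(P(4)/Q(4)) = 0.25·log₂(0.25/0.5991) = -0.31522

D_KL(P||Q) = -0.11249 + 1.16459 + 0.58411 - 0.31522 = 1.32099 ≈ 1.3210 bits

D_KL(Q||P) = Σ Q(x) log₂(Q(x)/P(x))

Computing term by term:
  Q(1)·log₂(Q(1)/P(1)) = 0.3415·log₂(0.3415/0.25) = 0.15366
  Q(2)·log₂(Q(2)/P(2)) = 0.0099·log₂(0.0099/0.25) = -0.04612
  Q(3)·log₂(Q(3)/P(3)) = 0.0495·log₂(0.0495/0.25) = -0.11565
  Q(4)·log₂(Q(4)/P(4)) = 0.5991·log₂(0.5991/0.25) = 0.75539

D_KL(Q||P) = 0.15366 - 0.04612 - 0.11565 + 0.75539 = 0.74728 ≈ 0.7473 bits

These are NOT equal (difference: 0.5737 bits). KL divergence is asymmetric: D_KL(P||Q) ≠ D_KL(Q||P) in general.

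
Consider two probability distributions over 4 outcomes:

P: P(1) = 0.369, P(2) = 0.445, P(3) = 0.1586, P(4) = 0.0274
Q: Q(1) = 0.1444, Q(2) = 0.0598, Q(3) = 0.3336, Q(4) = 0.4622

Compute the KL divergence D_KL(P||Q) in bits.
1.5062 bits

D_KL(P||Q) = Σ P(x) log₂(P(x)/Q(x))

Computing term by term:
  P(1)·log₂(P(1)/Q(1)) = 0.369·log₂(0.369/0.1444) = 0.49946
  P(2)·log₂(P(2)/Q(2)) = 0.445·log₂(0.445/0.0598) = 1.28854
  P(3)·log₂(P(3)/Q(3)) = 0.1586·log₂(0.1586/0.3336) = -0.17013
  P(4)·log₂(P(4)/Q(4)) = 0.0274·log₂(0.0274/0.4622) = -0.11169

D_KL(P||Q) = 0.49946 + 1.28854 - 0.17013 - 0.11169 = 1.50618 ≈ 1.5062 bits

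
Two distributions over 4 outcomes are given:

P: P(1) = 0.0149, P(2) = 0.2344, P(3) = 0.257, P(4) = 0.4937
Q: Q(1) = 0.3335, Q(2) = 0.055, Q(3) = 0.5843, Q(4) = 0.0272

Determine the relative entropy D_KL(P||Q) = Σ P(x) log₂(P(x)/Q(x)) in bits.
2.1835 bits

D_KL(P||Q) = Σ P(x) log₂(P(x)/Q(x))

Computing term by term:
  P(1)·log₂(P(1)/Q(1)) = 0.0149·log₂(0.0149/0.3335) = -0.06682
  P(2)·log₂(P(2)/Q(2)) = 0.2344·log₂(0.2344/0.055) = 0.49024
  P(3)·log₂(P(3)/Q(3)) = 0.257·log₂(0.257/0.5843) = -0.30453
  P(4)·log₂(P(4)/Q(4)) = 0.4937·log₂(0.4937/0.0272) = 2.06463

D_KL(P||Q) = -0.06682 + 0.49024 - 0.30453 + 2.06463 = 2.18352 ≈ 2.1835 bits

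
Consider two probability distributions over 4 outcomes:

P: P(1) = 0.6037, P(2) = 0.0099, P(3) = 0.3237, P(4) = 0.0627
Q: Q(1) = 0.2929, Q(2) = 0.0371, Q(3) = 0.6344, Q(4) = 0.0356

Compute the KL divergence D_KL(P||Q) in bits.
0.3480 bits

D_KL(P||Q) = Σ P(x) log₂(P(x)/Q(x))

Computing term by term:
  P(1)·log₂(P(1)/Q(1)) = 0.6037·log₂(0.6037/0.2929) = 0.62991
  P(2)·log₂(P(2)/Q(2)) = 0.0099·log₂(0.0099/0.0371) = -0.01887
  P(3)·log₂(P(3)/Q(3)) = 0.3237·log₂(0.3237/0.6344) = -0.31423
  P(4)·log₂(P(4)/Q(4)) = 0.0627·log₂(0.0627/0.0356) = 0.05120

D_KL(P||Q) = 0.62991 - 0.01887 - 0.31423 + 0.05120 = 0.34801 ≈ 0.3480 bits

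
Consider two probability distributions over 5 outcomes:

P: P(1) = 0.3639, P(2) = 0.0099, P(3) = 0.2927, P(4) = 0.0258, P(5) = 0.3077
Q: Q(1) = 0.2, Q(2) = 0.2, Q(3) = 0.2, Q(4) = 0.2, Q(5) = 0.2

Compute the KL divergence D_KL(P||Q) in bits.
0.5471 bits

D_KL(P||Q) = Σ P(x) log₂(P(x)/Q(x))

Computing term by term:
  P(1)·log₂(P(1)/Q(1)) = 0.3639·log₂(0.3639/0.2) = 0.31424
  P(2)·log₂(P(2)/Q(2)) = 0.0099·log₂(0.0099/0.2) = -0.04293
  P(3)·log₂(P(3)/Q(3)) = 0.2927·log₂(0.2927/0.2) = 0.16082
  P(4)·log₂(P(4)/Q(4)) = 0.0258·log₂(0.0258/0.2) = -0.07623
  P(5)·log₂(P(5)/Q(5)) = 0.3077·log₂(0.3077/0.2) = 0.19124

D_KL(P||Q) = 0.31424 - 0.04293 + 0.16082 - 0.07623 + 0.19124 = 0.54714 ≈ 0.5471 bits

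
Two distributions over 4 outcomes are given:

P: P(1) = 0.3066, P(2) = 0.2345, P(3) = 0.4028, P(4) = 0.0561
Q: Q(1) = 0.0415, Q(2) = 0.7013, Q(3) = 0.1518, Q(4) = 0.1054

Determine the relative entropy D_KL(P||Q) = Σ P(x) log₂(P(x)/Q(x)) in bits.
1.0300 bits

D_KL(P||Q) = Σ P(x) log₂(P(x)/Q(x))

Computing term by term:
  P(1)·log₂(P(1)/Q(1)) = 0.3066·log₂(0.3066/0.0415) = 0.88459
  P(2)·log₂(P(2)/Q(2)) = 0.2345·log₂(0.2345/0.7013) = -0.37061
  P(3)·log₂(P(3)/Q(3)) = 0.4028·log₂(0.4028/0.1518) = 0.56710
  P(4)·log₂(P(4)/Q(4)) = 0.0561·log₂(0.0561/0.1054) = -0.05104

D_KL(P||Q) = 0.88459 - 0.37061 + 0.56710 - 0.05104 = 1.03004 ≈ 1.0300 bits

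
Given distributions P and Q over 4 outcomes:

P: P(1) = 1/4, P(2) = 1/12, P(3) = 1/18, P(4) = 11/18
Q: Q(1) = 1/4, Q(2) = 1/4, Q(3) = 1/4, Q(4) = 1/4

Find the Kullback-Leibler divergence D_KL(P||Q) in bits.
0.5354 bits

D_KL(P||Q) = Σ P(x) log₂(P(x)/Q(x))

Computing term by term:
  P(1)·log₂(P(1)/Q(1)) = (1/4)·log₂((1/4)/(1/4)) = 0.00000
  P(2)·log₂(P(2)/Q(2)) = (1/12)·log₂((1/12)/(1/4)) = -0.13208
  P(3)·log₂(P(3)/Q(3)) = (1/18)·log₂((1/18)/(1/4)) = -0.12055
  P(4)·log₂(P(4)/Q(4)) = (11/18)·log₂((11/18)/(1/4)) = 0.78803

D_KL(P||Q) = 0.00000 - 0.13208 - 0.12055 + 0.78803 = 0.53540 ≈ 0.5354 bits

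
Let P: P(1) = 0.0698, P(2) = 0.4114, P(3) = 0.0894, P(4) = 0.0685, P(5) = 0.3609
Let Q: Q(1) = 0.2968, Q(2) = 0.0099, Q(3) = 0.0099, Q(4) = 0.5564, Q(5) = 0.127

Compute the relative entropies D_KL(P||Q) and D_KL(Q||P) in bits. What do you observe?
D_KL(P||Q) = 2.6869 bits, D_KL(Q||P) = 2.0252 bits. The two directions give different values (D_KL(P||Q) exceeds D_KL(Q||P) by 0.6617 bits): KL divergence is asymmetric.

D_KL(P||Q) = Σ P(x) log₂(P(x)/Q(x))

Computing term by term:
  P(1)·log₂(P(1)/Q(1)) = 0.0698·log₂(0.0698/0.2968) = -0.14576
  P(2)·log₂(P(2)/Q(2)) = 0.4114·log₂(0.4114/0.0099) = 2.21209
  P(3)·log₂(P(3)/Q(3)) = 0.0894·log₂(0.0894/0.0099) = 0.28382
  P(4)·log₂(P(4)/Q(4)) = 0.0685·log₂(0.0685/0.5564) = -0.20700
  P(5)·log₂(P(5)/Q(5)) = 0.3609·log₂(0.3609/0.127) = 0.54379

D_KL(P||Q) = -0.14576 + 2.21209 + 0.28382 - 0.20700 + 0.54379 = 2.68694 ≈ 2.6869 bits

D_KL(Q||P) = Σ Q(x) log₂(Q(x)/P(x))

Computing term by term:
  Q(1)·log₂(Q(1)/P(1)) = 0.2968·log₂(0.2968/0.0698) = 0.61978
  Q(2)·log₂(Q(2)/P(2)) = 0.0099·log₂(0.0099/0.4114) = -0.05323
  Q(3)·log₂(Q(3)/P(3)) = 0.0099·log₂(0.0099/0.0894) = -0.03143
  Q(4)·log₂(Q(4)/P(4)) = 0.5564·log₂(0.5564/0.0685) = 1.68141
  Q(5)·log₂(Q(5)/P(5)) = 0.127·log₂(0.127/0.3609) = -0.19136

D_KL(Q||P) = 0.61978 - 0.05323 - 0.03143 + 1.68141 - 0.19136 = 2.02517 ≈ 2.0252 bits

These are NOT equal (difference: 0.6617 bits). KL divergence is asymmetric: D_KL(P||Q) ≠ D_KL(Q||P) in general.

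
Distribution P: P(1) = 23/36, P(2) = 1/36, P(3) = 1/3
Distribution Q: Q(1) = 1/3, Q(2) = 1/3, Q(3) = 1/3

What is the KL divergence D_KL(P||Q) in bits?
0.5001 bits

D_KL(P||Q) = Σ P(x) log₂(P(x)/Q(x))

Computing term by term:
  P(1)·log₂(P(1)/Q(1)) = (23/36)·log₂((23/36)/(1/3)) = 0.59966
  P(2)·log₂(P(2)/Q(2)) = (1/36)·log₂((1/36)/(1/3)) = -0.09958
  P(3)·log₂(P(3)/Q(3)) = (1/3)·log₂((1/3)/(1/3)) = 0.00000

D_KL(P||Q) = 0.59966 - 0.09958 + 0.00000 = 0.50008 ≈ 0.5001 bits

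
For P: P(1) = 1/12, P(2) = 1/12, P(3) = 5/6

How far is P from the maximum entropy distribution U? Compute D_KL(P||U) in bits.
0.7683 bits

U(i) = 1/3 for all i

D_KL(P||U) = Σ P(x) log₂(P(x) / (1/3))
           = Σ P(x) log₂(P(x)) + log₂(3)
           = log₂(3) - H(P)

H(P) = -Σ P(x) log₂(P(x)):
  -P(1)·log₂(P(1)) = -(1/12)·log₂(1/12) = 0.29875
  -P(2)·log₂(P(2)) = -(1/12)·log₂(1/12) = 0.29875
  -P(3)·log₂(P(3)) = -(5/6)·log₂(5/6) = 0.21920
H(P) = 0.29875 + 0.29875 + 0.21920 = 0.81670 bits

log₂(3) = 1.58496 bits

D_KL(P||U) = 1.58496 - 0.81670 = 0.76826 ≈ 0.7683 bits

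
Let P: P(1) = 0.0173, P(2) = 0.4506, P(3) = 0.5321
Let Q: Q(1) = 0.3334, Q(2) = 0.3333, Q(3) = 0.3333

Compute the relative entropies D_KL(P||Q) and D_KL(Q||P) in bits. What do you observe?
D_KL(P||Q) = 0.4813 bits, D_KL(Q||P) = 1.0532 bits. The two directions give different values (D_KL(Q||P) exceeds D_KL(P||Q) by 0.5719 bits): KL divergence is asymmetric.

D_KL(P||Q) = Σ P(x) log₂(P(x)/Q(x))

Computing term by term:
  P(1)·log₂(P(1)/Q(1)) = 0.0173·log₂(0.0173/0.3334) = -0.07384
  P(2)·log₂(P(2)/Q(2)) = 0.4506·log₂(0.4506/0.3333) = 0.19602
  P(3)·log₂(P(3)/Q(3)) = 0.5321·log₂(0.5321/0.3333) = 0.35910

D_KL(P||Q) = -0.07384 + 0.19602 + 0.35910 = 0.48128 ≈ 0.4813 bits

D_KL(Q||P) = Σ Q(x) log₂(Q(x)/P(x))

Computing term by term:
  Q(1)·log₂(Q(1)/P(1)) = 0.3334·log₂(0.3334/0.0173) = 1.42309
  Q(2)·log₂(Q(2)/P(2)) = 0.3333·log₂(0.3333/0.4506) = -0.14499
  Q(3)·log₂(Q(3)/P(3)) = 0.3333·log₂(0.3333/0.5321) = -0.22494

D_KL(Q||P) = 1.42309 - 0.14499 - 0.22494 = 1.05316 ≈ 1.0532 bits

These are NOT equal (difference: 0.5719 bits). KL divergence is asymmetric: D_KL(P||Q) ≠ D_KL(Q||P) in general.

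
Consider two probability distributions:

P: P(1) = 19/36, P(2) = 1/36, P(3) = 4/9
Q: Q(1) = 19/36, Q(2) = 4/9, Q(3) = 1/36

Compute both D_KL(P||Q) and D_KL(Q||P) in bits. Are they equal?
D_KL(P||Q) = 1.6667 bits, D_KL(Q||P) = 1.6667 bits. Yes, in this case they are equal (although KL divergence is not symmetric in general).

D_KL(P||Q) = Σ P(x) log₂(P(x)/Q(x))

Computing term by term:
  P(1)·log₂(P(1)/Q(1)) = (19/36)·log₂((19/36)/(19/36)) = 0.00000
  P(2)·log₂(P(2)/Q(2)) = (1/36)·log₂((1/36)/(4/9)) = -0.11111
  P(3)·log₂(P(3)/Q(3)) = (4/9)·log₂((4/9)/(1/36)) = 1.77778

D_KL(P||Q) = 0.00000 - 0.11111 + 1.77778 = 1.66667 ≈ 1.6667 bits

D_KL(Q||P) = Σ Q(x) log₂(Q(x)/P(x))

Computing term by term:
  Q(1)·log₂(Q(1)/P(1)) = (19/36)·log₂((19/36)/(19/36)) = 0.00000
  Q(2)·log₂(Q(2)/P(2)) = (4/9)·log₂((4/9)/(1/36)) = 1.77778
  Q(3)·log₂(Q(3)/P(3)) = (1/36)·log₂((1/36)/(4/9)) = -0.11111

D_KL(Q||P) = 0.00000 + 1.77778 - 0.11111 = 1.66667 ≈ 1.6667 bits

These ARE equal here. Q is P with outcomes relabeled (Q(2) = P(3), Q(3) = P(2)) by a relabeling that is its own inverse, so the two sums contain exactly the same terms in a different order. This is a special case — KL divergence is not symmetric in general: D_KL(P||Q) ≠ D_KL(Q||P) for most P, Q.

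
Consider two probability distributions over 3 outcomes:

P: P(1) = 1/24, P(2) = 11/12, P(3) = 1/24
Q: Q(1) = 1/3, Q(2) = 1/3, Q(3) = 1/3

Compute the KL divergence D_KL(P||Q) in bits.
1.0878 bits

D_KL(P||Q) = Σ P(x) log₂(P(x)/Q(x))

Computing term by term:
  P(1)·log₂(P(1)/Q(1)) = (1/24)·log₂((1/24)/(1/3)) = -0.12500
  P(2)·log₂(P(2)/Q(2)) = (11/12)·log₂((11/12)/(1/3)) = 1.33781
  P(3)·log₂(P(3)/Q(3)) = (1/24)·log₂((1/24)/(1/3)) = -0.12500

D_KL(P||Q) = -0.12500 + 1.33781 - 0.12500 = 1.08781 ≈ 1.0878 bits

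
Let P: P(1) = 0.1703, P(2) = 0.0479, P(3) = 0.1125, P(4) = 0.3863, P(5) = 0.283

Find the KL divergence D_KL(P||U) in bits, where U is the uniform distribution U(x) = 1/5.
0.2770 bits

U(i) = 1/5 for all i

D_KL(P||U) = Σ P(x) log₂(P(x) / (1/5))
           = Σ P(x) log₂(P(x)) + log₂(5)
           = log₂(5) - H(P)

H(P) = -Σ P(x) log₂(P(x)):
  -P(1)·log₂(P(1)) = -(0.1703)·log₂(0.1703) = 0.43492
  -P(2)·log₂(P(2)) = -(0.0479)·log₂(0.0479) = 0.20999
  -P(3)·log₂(P(3)) = -(0.1125)·log₂(0.1125) = 0.35460
  -P(4)·log₂(P(4)) = -(0.3863)·log₂(0.3863) = 0.53008
  -P(5)·log₂(P(5)) = -(0.283)·log₂(0.283) = 0.51538
H(P) = 0.43492 + 0.20999 + 0.35460 + 0.53008 + 0.51538 = 2.04497 bits

log₂(5) = 2.32193 bits

D_KL(P||U) = 2.32193 - 2.04497 = 0.27696 ≈ 0.2770 bits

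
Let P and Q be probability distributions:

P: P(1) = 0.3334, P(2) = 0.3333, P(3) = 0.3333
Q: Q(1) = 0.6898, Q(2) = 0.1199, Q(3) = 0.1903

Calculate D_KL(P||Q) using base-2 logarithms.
0.4114 bits

D_KL(P||Q) = Σ P(x) log₂(P(x)/Q(x))

Computing term by term:
  P(1)·log₂(P(1)/Q(1)) = 0.3334·log₂(0.3334/0.6898) = -0.34971
  P(2)·log₂(P(2)/Q(2)) = 0.3333·log₂(0.3333/0.1199) = 0.49161
  P(3)·log₂(P(3)/Q(3)) = 0.3333·log₂(0.3333/0.1903) = 0.26949

D_KL(P||Q) = -0.34971 + 0.49161 + 0.26949 = 0.41139 ≈ 0.4114 bits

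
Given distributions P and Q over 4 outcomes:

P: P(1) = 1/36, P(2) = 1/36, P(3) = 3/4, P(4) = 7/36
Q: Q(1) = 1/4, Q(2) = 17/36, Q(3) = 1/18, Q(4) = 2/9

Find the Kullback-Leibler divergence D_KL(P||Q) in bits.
2.5771 bits

D_KL(P||Q) = Σ P(x) log₂(P(x)/Q(x))

Computing term by term:
  P(1)·log₂(P(1)/Q(1)) = (1/36)·log₂((1/36)/(1/4)) = -0.08805
  P(2)·log₂(P(2)/Q(2)) = (1/36)·log₂((1/36)/(17/36)) = -0.11354
  P(3)·log₂(P(3)/Q(3)) = (3/4)·log₂((3/4)/(1/18)) = 2.81617
  P(4)·log₂(P(4)/Q(4)) = (7/36)·log₂((7/36)/(2/9)) = -0.03746

D_KL(P||Q) = -0.08805 - 0.11354 + 2.81617 - 0.03746 = 2.57712 ≈ 2.5771 bits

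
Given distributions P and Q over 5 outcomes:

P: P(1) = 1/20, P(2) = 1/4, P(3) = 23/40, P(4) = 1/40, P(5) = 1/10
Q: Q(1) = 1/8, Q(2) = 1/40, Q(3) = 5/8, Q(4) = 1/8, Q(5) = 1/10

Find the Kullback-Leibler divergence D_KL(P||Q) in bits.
0.6372 bits

D_KL(P||Q) = Σ P(x) log₂(P(x)/Q(x))

Computing term by term:
  P(1)·log₂(P(1)/Q(1)) = (1/20)·log₂((1/20)/(1/8)) = -0.06610
  P(2)·log₂(P(2)/Q(2)) = (1/4)·log₂((1/4)/(1/40)) = 0.83048
  P(3)·log₂(P(3)/Q(3)) = (23/40)·log₂((23/40)/(5/8)) = -0.06917
  P(4)·log₂(P(4)/Q(4)) = (1/40)·log₂((1/40)/(1/8)) = -0.05805
  P(5)·log₂(P(5)/Q(5)) = (1/10)·log₂((1/10)/(1/10)) = 0.00000

D_KL(P||Q) = -0.06610 + 0.83048 - 0.06917 - 0.05805 + 0.00000 = 0.63716 ≈ 0.6372 bits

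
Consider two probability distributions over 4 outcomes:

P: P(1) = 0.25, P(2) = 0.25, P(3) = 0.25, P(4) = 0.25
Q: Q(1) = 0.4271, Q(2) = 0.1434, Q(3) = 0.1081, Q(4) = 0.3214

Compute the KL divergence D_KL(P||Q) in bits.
0.2191 bits

D_KL(P||Q) = Σ P(x) log₂(P(x)/Q(x))

Computing term by term:
  P(1)·log₂(P(1)/Q(1)) = 0.25·log₂(0.25/0.4271) = -0.19316
  P(2)·log₂(P(2)/Q(2)) = 0.25·log₂(0.25/0.1434) = 0.20047
  P(3)·log₂(P(3)/Q(3)) = 0.25·log₂(0.25/0.1081) = 0.30239
  P(4)·log₂(P(4)/Q(4)) = 0.25·log₂(0.25/0.3214) = -0.09061

D_KL(P||Q) = -0.19316 + 0.20047 + 0.30239 - 0.09061 = 0.21909 ≈ 0.2191 bits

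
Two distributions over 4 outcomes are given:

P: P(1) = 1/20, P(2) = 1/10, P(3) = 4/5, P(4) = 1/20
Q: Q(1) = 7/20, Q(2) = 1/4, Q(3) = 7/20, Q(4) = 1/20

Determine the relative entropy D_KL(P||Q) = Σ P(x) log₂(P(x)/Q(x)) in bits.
0.6816 bits

D_KL(P||Q) = Σ P(x) log₂(P(x)/Q(x))

Computing term by term:
  P(1)·log₂(P(1)/Q(1)) = (1/20)·log₂((1/20)/(7/20)) = -0.14037
  P(2)·log₂(P(2)/Q(2)) = (1/10)·log₂((1/10)/(1/4)) = -0.13219
  P(3)·log₂(P(3)/Q(3)) = (4/5)·log₂((4/5)/(7/20)) = 0.95412
  P(4)·log₂(P(4)/Q(4)) = (1/20)·log₂((1/20)/(1/20)) = 0.00000

D_KL(P||Q) = -0.14037 - 0.13219 + 0.95412 + 0.00000 = 0.68156 ≈ 0.6816 bits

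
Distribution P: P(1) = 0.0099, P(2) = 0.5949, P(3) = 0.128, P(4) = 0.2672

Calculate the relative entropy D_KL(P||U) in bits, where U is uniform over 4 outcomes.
0.6000 bits

U(i) = 1/4 for all i

D_KL(P||U) = Σ P(x) log₂(P(x) / (1/4))
           = Σ P(x) log₂(P(x)) + log₂(4)
           = log₂(4) - H(P)

H(P) = -Σ P(x) log₂(P(x)):
  -P(1)·log₂(P(1)) = -(0.0099)·log₂(0.0099) = 0.06592
  -P(2)·log₂(P(2)) = -(0.5949)·log₂(0.5949) = 0.44575
  -P(3)·log₂(P(3)) = -(0.128)·log₂(0.128) = 0.37962
  -P(4)·log₂(P(4)) = -(0.2672)·log₂(0.2672) = 0.50875
H(P) = 0.06592 + 0.44575 + 0.37962 + 0.50875 = 1.40004 bits

log₂(4) = 2.00000 bits

D_KL(P||U) = 2.00000 - 1.40004 = 0.59996 ≈ 0.6000 bits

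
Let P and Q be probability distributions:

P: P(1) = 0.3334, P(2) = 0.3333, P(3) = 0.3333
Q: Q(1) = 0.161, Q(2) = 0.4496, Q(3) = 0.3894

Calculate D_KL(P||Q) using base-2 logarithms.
0.1314 bits

D_KL(P||Q) = Σ P(x) log₂(P(x)/Q(x))

Computing term by term:
  P(1)·log₂(P(1)/Q(1)) = 0.3334·log₂(0.3334/0.161) = 0.35013
  P(2)·log₂(P(2)/Q(2)) = 0.3333·log₂(0.3333/0.4496) = -0.14393
  P(3)·log₂(P(3)/Q(3)) = 0.3333·log₂(0.3333/0.3894) = -0.07480

D_KL(P||Q) = 0.35013 - 0.14393 - 0.07480 = 0.13140 ≈ 0.1314 bits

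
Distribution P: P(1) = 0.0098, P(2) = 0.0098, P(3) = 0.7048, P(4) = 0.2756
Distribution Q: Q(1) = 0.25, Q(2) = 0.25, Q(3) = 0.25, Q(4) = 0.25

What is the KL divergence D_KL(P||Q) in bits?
1.0010 bits

D_KL(P||Q) = Σ P(x) log₂(P(x)/Q(x))

Computing term by term:
  P(1)·log₂(P(1)/Q(1)) = 0.0098·log₂(0.0098/0.25) = -0.04580
  P(2)·log₂(P(2)/Q(2)) = 0.0098·log₂(0.0098/0.25) = -0.04580
  P(3)·log₂(P(3)/Q(3)) = 0.7048·log₂(0.7048/0.25) = 1.05388
  P(4)·log₂(P(4)/Q(4)) = 0.2756·log₂(0.2756/0.25) = 0.03876

D_KL(P||Q) = -0.04580 - 0.04580 + 1.05388 + 0.03876 = 1.00104 ≈ 1.0010 bits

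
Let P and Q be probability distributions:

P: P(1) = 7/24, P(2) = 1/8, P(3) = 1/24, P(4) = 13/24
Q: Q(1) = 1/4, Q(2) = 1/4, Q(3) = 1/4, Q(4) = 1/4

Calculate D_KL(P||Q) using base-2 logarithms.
0.4364 bits

D_KL(P||Q) = Σ P(x) log₂(P(x)/Q(x))

Computing term by term:
  P(1)·log₂(P(1)/Q(1)) = (7/24)·log₂((7/24)/(1/4)) = 0.06486
  P(2)·log₂(P(2)/Q(2)) = (1/8)·log₂((1/8)/(1/4)) = -0.12500
  P(3)·log₂(P(3)/Q(3)) = (1/24)·log₂((1/24)/(1/4)) = -0.10771
  P(4)·log₂(P(4)/Q(4)) = (13/24)·log₂((13/24)/(1/4)) = 0.60422

D_KL(P||Q) = 0.06486 - 0.12500 - 0.10771 + 0.60422 = 0.43637 ≈ 0.4364 bits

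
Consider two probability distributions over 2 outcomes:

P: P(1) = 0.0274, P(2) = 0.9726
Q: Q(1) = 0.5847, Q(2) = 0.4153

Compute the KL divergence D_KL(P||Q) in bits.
1.0731 bits

D_KL(P||Q) = Σ P(x) log₂(P(x)/Q(x))

Computing term by term:
  P(1)·log₂(P(1)/Q(1)) = 0.0274·log₂(0.0274/0.5847) = -0.12098
  P(2)·log₂(P(2)/Q(2)) = 0.9726·log₂(0.9726/0.4153) = 1.19405

D_KL(P||Q) = -0.12098 + 1.19405 = 1.07307 ≈ 1.0731 bits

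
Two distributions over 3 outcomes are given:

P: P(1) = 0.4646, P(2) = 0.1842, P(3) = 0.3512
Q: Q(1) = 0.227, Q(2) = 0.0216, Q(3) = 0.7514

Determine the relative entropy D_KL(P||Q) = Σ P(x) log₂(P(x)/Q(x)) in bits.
0.6643 bits

D_KL(P||Q) = Σ P(x) log₂(P(x)/Q(x))

Computing term by term:
  P(1)·log₂(P(1)/Q(1)) = 0.4646·log₂(0.4646/0.227) = 0.48007
  P(2)·log₂(P(2)/Q(2)) = 0.1842·log₂(0.1842/0.0216) = 0.56958
  P(3)·log₂(P(3)/Q(3)) = 0.3512·log₂(0.3512/0.7514) = -0.38537

D_KL(P||Q) = 0.48007 + 0.56958 - 0.38537 = 0.66428 ≈ 0.6643 bits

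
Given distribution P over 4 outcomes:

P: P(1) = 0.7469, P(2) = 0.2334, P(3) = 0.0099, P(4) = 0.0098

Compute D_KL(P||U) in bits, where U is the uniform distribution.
1.0643 bits

U(i) = 1/4 for all i

D_KL(P||U) = Σ P(x) log₂(P(x) / (1/4))
           = Σ P(x) log₂(P(x)) + log₂(4)
           = log₂(4) - H(P)

H(P) = -Σ P(x) log₂(P(x)):
  -P(1)·log₂(P(1)) = -(0.7469)·log₂(0.7469) = 0.31445
  -P(2)·log₂(P(2)) = -(0.2334)·log₂(0.2334) = 0.48994
  -P(3)·log₂(P(3)) = -(0.0099)·log₂(0.0099) = 0.06592
  -P(4)·log₂(P(4)) = -(0.0098)·log₂(0.0098) = 0.06540
H(P) = 0.31445 + 0.48994 + 0.06592 + 0.06540 = 0.93571 bits

log₂(4) = 2.00000 bits

D_KL(P||U) = 2.00000 - 0.93571 = 1.06429 ≈ 1.0643 bits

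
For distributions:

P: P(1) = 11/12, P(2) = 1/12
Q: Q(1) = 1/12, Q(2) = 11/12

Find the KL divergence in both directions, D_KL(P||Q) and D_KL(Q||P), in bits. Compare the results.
D_KL(P||Q) = 2.8829 bits, D_KL(Q||P) = 2.8829 bits. The two directions give exactly the same value for this pair.

D_KL(P||Q) = Σ P(x) log₂(P(x)/Q(x))

Computing term by term:
  P(1)·log₂(P(1)/Q(1)) = (11/12)·log₂((11/12)/(1/12)) = 3.17115
  P(2)·log₂(P(2)/Q(2)) = (1/12)·log₂((1/12)/(11/12)) = -0.28829

D_KL(P||Q) = 3.17115 - 0.28829 = 2.88286 ≈ 2.8829 bits

D_KL(Q||P) = Σ Q(x) log₂(Q(x)/P(x))

Computing term by term:
  Q(1)·log₂(Q(1)/P(1)) = (1/12)·log₂((1/12)/(11/12)) = -0.28829
  Q(2)·log₂(Q(2)/P(2)) = (11/12)·log₂((11/12)/(1/12)) = 3.17115

D_KL(Q||P) = -0.28829 + 3.17115 = 2.88286 ≈ 2.8829 bits

These ARE equal here. Q is P with outcomes relabeled (Q(1) = P(2), Q(2) = P(1)) by a relabeling that is its own inverse, so the two sums contain exactly the same terms in a different order. This is a special case — KL divergence is not symmetric in general: D_KL(P||Q) ≠ D_KL(Q||P) for most P, Q.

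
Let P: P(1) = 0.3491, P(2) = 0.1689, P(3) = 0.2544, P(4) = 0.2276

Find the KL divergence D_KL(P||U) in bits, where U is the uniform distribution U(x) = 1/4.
0.0482 bits

U(i) = 1/4 for all i

D_KL(P||U) = Σ P(x) log₂(P(x) / (1/4))
           = Σ P(x) log₂(P(x)) + log₂(4)
           = log₂(4) - H(P)

H(P) = -Σ P(x) log₂(P(x)):
  -P(1)·log₂(P(1)) = -(0.3491)·log₂(0.3491) = 0.53003
  -P(2)·log₂(P(2)) = -(0.1689)·log₂(0.1689) = 0.43336
  -P(3)·log₂(P(3)) = -(0.2544)·log₂(0.2544) = 0.50240
  -P(4)·log₂(P(4)) = -(0.2276)·log₂(0.2276) = 0.48602
H(P) = 0.53003 + 0.43336 + 0.50240 + 0.48602 = 1.95181 bits

log₂(4) = 2.00000 bits

D_KL(P||U) = 2.00000 - 1.95181 = 0.04819 ≈ 0.0482 bits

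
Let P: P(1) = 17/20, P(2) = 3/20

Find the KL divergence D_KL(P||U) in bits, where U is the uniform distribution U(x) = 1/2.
0.3902 bits

U(i) = 1/2 for all i

D_KL(P||U) = Σ P(x) log₂(P(x) / (1/2))
           = Σ P(x) log₂(P(x)) + log₂(2)
           = log₂(2) - H(P)

H(P) = -Σ P(x) log₂(P(x)):
  -P(1)·log₂(P(1)) = -(17/20)·log₂(17/20) = 0.19930
  -P(2)·log₂(P(2)) = -(3/20)·log₂(3/20) = 0.41054
H(P) = 0.19930 + 0.41054 = 0.60984 bits

log₂(2) = 1.00000 bits

D_KL(P||U) = 1.00000 - 0.60984 = 0.39016 ≈ 0.3902 bits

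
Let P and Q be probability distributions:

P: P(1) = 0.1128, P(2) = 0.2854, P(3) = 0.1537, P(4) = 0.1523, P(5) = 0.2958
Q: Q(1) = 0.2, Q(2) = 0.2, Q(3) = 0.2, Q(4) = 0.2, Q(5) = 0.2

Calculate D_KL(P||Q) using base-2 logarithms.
0.1020 bits

D_KL(P||Q) = Σ P(x) log₂(P(x)/Q(x))

Computing term by term:
  P(1)·log₂(P(1)/Q(1)) = 0.1128·log₂(0.1128/0.2) = -0.09320
  P(2)·log₂(P(2)/Q(2)) = 0.2854·log₂(0.2854/0.2) = 0.14641
  P(3)·log₂(P(3)/Q(3)) = 0.1537·log₂(0.1537/0.2) = -0.05839
  P(4)·log₂(P(4)/Q(4)) = 0.1523·log₂(0.1523/0.2) = -0.05987
  P(5)·log₂(P(5)/Q(5)) = 0.2958·log₂(0.2958/0.2) = 0.16702

D_KL(P||Q) = -0.09320 + 0.14641 - 0.05839 - 0.05987 + 0.16702 = 0.10197 ≈ 0.1020 bits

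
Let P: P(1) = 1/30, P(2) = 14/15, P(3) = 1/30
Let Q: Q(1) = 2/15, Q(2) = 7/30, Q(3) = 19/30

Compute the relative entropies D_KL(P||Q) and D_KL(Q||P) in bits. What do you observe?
D_KL(P||Q) = 1.6584 bits, D_KL(Q||P) = 2.4904 bits. The two directions give different values (D_KL(Q||P) exceeds D_KL(P||Q) by 0.8320 bits): KL divergence is asymmetric.

D_KL(P||Q) = Σ P(x) log₂(P(x)/Q(x))

Computing term by term:
  P(1)·log₂(P(1)/Q(1)) = (1/30)·log₂((1/30)/(2/15)) = -0.06667
  P(2)·log₂(P(2)/Q(2)) = (14/15)·log₂((14/15)/(7/30)) = 1.86667
  P(3)·log₂(P(3)/Q(3)) = (1/30)·log₂((1/30)/(19/30)) = -0.14160

D_KL(P||Q) = -0.06667 + 1.86667 - 0.14160 = 1.65840 ≈ 1.6584 bits

D_KL(Q||P) = Σ Q(x) log₂(Q(x)/P(x))

Computing term by term:
  Q(1)·log₂(Q(1)/P(1)) = (2/15)·log₂((2/15)/(1/30)) = 0.26667
  Q(2)·log₂(Q(2)/P(2)) = (7/30)·log₂((7/30)/(14/15)) = -0.46667
  Q(3)·log₂(Q(3)/P(3)) = (19/30)·log₂((19/30)/(1/30)) = 2.69035

D_KL(Q||P) = 0.26667 - 0.46667 + 2.69035 = 2.49035 ≈ 2.4904 bits

These are NOT equal (difference: 0.8320 bits). KL divergence is asymmetric: D_KL(P||Q) ≠ D_KL(Q||P) in general.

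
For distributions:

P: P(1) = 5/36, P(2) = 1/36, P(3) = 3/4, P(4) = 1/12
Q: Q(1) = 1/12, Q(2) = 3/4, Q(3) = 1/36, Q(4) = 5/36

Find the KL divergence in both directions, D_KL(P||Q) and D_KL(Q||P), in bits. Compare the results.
D_KL(P||Q) = 3.4750 bits, D_KL(Q||P) = 3.4750 bits. The two directions give exactly the same value for this pair.

D_KL(P||Q) = Σ P(x) log₂(P(x)/Q(x))

Computing term by term:
  P(1)·log₂(P(1)/Q(1)) = (5/36)·log₂((5/36)/(1/12)) = 0.10236
  P(2)·log₂(P(2)/Q(2)) = (1/36)·log₂((1/36)/(3/4)) = -0.13208
  P(3)·log₂(P(3)/Q(3)) = (3/4)·log₂((3/4)/(1/36)) = 3.56617
  P(4)·log₂(P(4)/Q(4)) = (1/12)·log₂((1/12)/(5/36)) = -0.06141

D_KL(P||Q) = 0.10236 - 0.13208 + 3.56617 - 0.06141 = 3.47504 ≈ 3.4750 bits

D_KL(Q||P) = Σ Q(x) log₂(Q(x)/P(x))

Computing term by term:
  Q(1)·log₂(Q(1)/P(1)) = (1/12)·log₂((1/12)/(5/36)) = -0.06141
  Q(2)·log₂(Q(2)/P(2)) = (3/4)·log₂((3/4)/(1/36)) = 3.56617
  Q(3)·log₂(Q(3)/P(3)) = (1/36)·log₂((1/36)/(3/4)) = -0.13208
  Q(4)·log₂(Q(4)/P(4)) = (5/36)·log₂((5/36)/(1/12)) = 0.10236

D_KL(Q||P) = -0.06141 + 3.56617 - 0.13208 + 0.10236 = 3.47504 ≈ 3.4750 bits

These ARE equal here. Q is P with outcomes relabeled (Q(1) = P(4), Q(2) = P(3), Q(3) = P(2), Q(4) = P(1)) by a relabeling that is its own inverse, so the two sums contain exactly the same terms in a different order. This is a special case — KL divergence is not symmetric in general: D_KL(P||Q) ≠ D_KL(Q||P) for most P, Q.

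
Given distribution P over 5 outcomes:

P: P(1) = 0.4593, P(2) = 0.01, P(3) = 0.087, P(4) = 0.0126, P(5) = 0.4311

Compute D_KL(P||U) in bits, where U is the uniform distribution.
0.8306 bits

U(i) = 1/5 for all i

D_KL(P||U) = Σ P(x) log₂(P(x) / (1/5))
           = Σ P(x) log₂(P(x)) + log₂(5)
           = log₂(5) - H(P)

H(P) = -Σ P(x) log₂(P(x)):
  -P(1)·log₂(P(1)) = -(0.4593)·log₂(0.4593) = 0.51556
  -P(2)·log₂(P(2)) = -(0.01)·log₂(0.01) = 0.06644
  -P(3)·log₂(P(3)) = -(0.087)·log₂(0.087) = 0.30649
  -P(4)·log₂(P(4)) = -(0.0126)·log₂(0.0126) = 0.07951
  -P(5)·log₂(P(5)) = -(0.4311)·log₂(0.4311) = 0.52331
H(P) = 0.51556 + 0.06644 + 0.30649 + 0.07951 + 0.52331 = 1.49131 bits

log₂(5) = 2.32193 bits

D_KL(P||U) = 2.32193 - 1.49131 = 0.83062 ≈ 0.8306 bits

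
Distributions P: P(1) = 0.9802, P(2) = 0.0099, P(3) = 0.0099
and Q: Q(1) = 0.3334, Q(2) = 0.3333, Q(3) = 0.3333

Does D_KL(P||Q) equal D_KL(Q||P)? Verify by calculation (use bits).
D_KL(P||Q) = 1.4246 bits, D_KL(Q||P) = 2.8631 bits. No — D_KL(P||Q) ≠ D_KL(Q||P) for this pair.

D_KL(P||Q) = Σ P(x) log₂(P(x)/Q(x))

Computing term by term:
  P(1)·log₂(P(1)/Q(1)) = 0.9802·log₂(0.9802/0.3334) = 1.52502
  P(2)·log₂(P(2)/Q(2)) = 0.0099·log₂(0.0099/0.3333) = -0.05023
  P(3)·log₂(P(3)/Q(3)) = 0.0099·log₂(0.0099/0.3333) = -0.05023

D_KL(P||Q) = 1.52502 - 0.05023 - 0.05023 = 1.42456 ≈ 1.4246 bits

D_KL(Q||P) = Σ Q(x) log₂(Q(x)/P(x))

Computing term by term:
  Q(1)·log₂(Q(1)/P(1)) = 0.3334·log₂(0.3334/0.9802) = -0.51871
  Q(2)·log₂(Q(2)/P(2)) = 0.3333·log₂(0.3333/0.0099) = 1.69091
  Q(3)·log₂(Q(3)/P(3)) = 0.3333·log₂(0.3333/0.0099) = 1.69091

D_KL(Q||P) = -0.51871 + 1.69091 + 1.69091 = 2.86311 ≈ 2.8631 bits

These are NOT equal (difference: 1.4385 bits). KL divergence is asymmetric: D_KL(P||Q) ≠ D_KL(Q||P) in general.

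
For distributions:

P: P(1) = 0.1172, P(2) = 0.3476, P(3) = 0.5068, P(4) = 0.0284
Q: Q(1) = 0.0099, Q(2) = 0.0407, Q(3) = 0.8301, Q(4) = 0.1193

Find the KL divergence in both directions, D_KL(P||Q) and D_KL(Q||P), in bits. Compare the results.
D_KL(P||Q) = 1.0739 bits, D_KL(Q||P) = 0.6767 bits. D_KL(P||Q) is larger than D_KL(Q||P) by 0.3972 bits; the two directions differ.

D_KL(P||Q) = Σ P(x) log₂(P(x)/Q(x))

Computing term by term:
  P(1)·log₂(P(1)/Q(1)) = 0.1172·log₂(0.1172/0.0099) = 0.41786
  P(2)·log₂(P(2)/Q(2)) = 0.3476·log₂(0.3476/0.0407) = 1.07559
  P(3)·log₂(P(3)/Q(3)) = 0.5068·log₂(0.5068/0.8301) = -0.36078
  P(4)·log₂(P(4)/Q(4)) = 0.0284·log₂(0.0284/0.1193) = -0.05881

D_KL(P||Q) = 0.41786 + 1.07559 - 0.36078 - 0.05881 = 1.07386 ≈ 1.0739 bits

D_KL(Q||P) = Σ Q(x) log₂(Q(x)/P(x))

Computing term by term:
  Q(1)·log₂(Q(1)/P(1)) = 0.0099·log₂(0.0099/0.1172) = -0.03530
  Q(2)·log₂(Q(2)/P(2)) = 0.0407·log₂(0.0407/0.3476) = -0.12594
  Q(3)·log₂(Q(3)/P(3)) = 0.8301·log₂(0.8301/0.5068) = 0.59092
  Q(4)·log₂(Q(4)/P(4)) = 0.1193·log₂(0.1193/0.0284) = 0.24703

D_KL(Q||P) = -0.03530 - 0.12594 + 0.59092 + 0.24703 = 0.67671 ≈ 0.6767 bits

These are NOT equal (difference: 0.3972 bits). KL divergence is asymmetric: D_KL(P||Q) ≠ D_KL(Q||P) in general.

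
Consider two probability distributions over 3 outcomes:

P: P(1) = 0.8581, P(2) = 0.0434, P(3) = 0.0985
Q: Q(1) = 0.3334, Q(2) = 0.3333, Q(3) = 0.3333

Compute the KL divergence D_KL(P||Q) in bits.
0.8695 bits

D_KL(P||Q) = Σ P(x) log₂(P(x)/Q(x))

Computing term by term:
  P(1)·log₂(P(1)/Q(1)) = 0.8581·log₂(0.8581/0.3334) = 1.17036
  P(2)·log₂(P(2)/Q(2)) = 0.0434·log₂(0.0434/0.3333) = -0.12764
  P(3)·log₂(P(3)/Q(3)) = 0.0985·log₂(0.0985/0.3333) = -0.17322

D_KL(P||Q) = 1.17036 - 0.12764 - 0.17322 = 0.86950 ≈ 0.8695 bits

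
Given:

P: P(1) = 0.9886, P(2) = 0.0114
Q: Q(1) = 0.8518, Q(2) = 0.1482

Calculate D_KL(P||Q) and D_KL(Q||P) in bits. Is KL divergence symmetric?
D_KL(P||Q) = 0.1702 bits, D_KL(Q||P) = 0.3654 bits. No, KL divergence is not symmetric.

D_KL(P||Q) = Σ P(x) log₂(P(x)/Q(x))

Computing term by term:
  P(1)·log₂(P(1)/Q(1)) = 0.9886·log₂(0.9886/0.8518) = 0.21242
  P(2)·log₂(P(2)/Q(2)) = 0.0114·log₂(0.0114/0.1482) = -0.04219

D_KL(P||Q) = 0.21242 - 0.04219 = 0.17023 ≈ 0.1702 bits

D_KL(Q||P) = Σ Q(x) log₂(Q(x)/P(x))

Computing term by term:
  Q(1)·log₂(Q(1)/P(1)) = 0.8518·log₂(0.8518/0.9886) = -0.18303
  Q(2)·log₂(Q(2)/P(2)) = 0.1482·log₂(0.1482/0.0114) = 0.54841

D_KL(Q||P) = -0.18303 + 0.54841 = 0.36538 ≈ 0.3654 bits

These are NOT equal (difference: 0.1952 bits). KL divergence is asymmetric: D_KL(P||Q) ≠ D_KL(Q||P) in general.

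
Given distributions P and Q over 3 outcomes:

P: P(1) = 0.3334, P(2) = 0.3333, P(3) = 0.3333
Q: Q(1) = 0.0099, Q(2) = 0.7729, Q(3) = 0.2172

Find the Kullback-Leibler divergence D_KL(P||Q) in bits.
1.4930 bits

D_KL(P||Q) = Σ P(x) log₂(P(x)/Q(x))

Computing term by term:
  P(1)·log₂(P(1)/Q(1)) = 0.3334·log₂(0.3334/0.0099) = 1.69157
  P(2)·log₂(P(2)/Q(2)) = 0.3333·log₂(0.3333/0.7729) = -0.40445
  P(3)·log₂(P(3)/Q(3)) = 0.3333·log₂(0.3333/0.2172) = 0.20591

D_KL(P||Q) = 1.69157 - 0.40445 + 0.20591 = 1.49303 ≈ 1.4930 bits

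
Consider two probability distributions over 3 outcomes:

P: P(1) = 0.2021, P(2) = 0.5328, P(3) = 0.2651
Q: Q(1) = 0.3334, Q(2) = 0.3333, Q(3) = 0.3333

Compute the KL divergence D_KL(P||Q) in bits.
0.1271 bits

D_KL(P||Q) = Σ P(x) log₂(P(x)/Q(x))

Computing term by term:
  P(1)·log₂(P(1)/Q(1)) = 0.2021·log₂(0.2021/0.3334) = -0.14595
  P(2)·log₂(P(2)/Q(2)) = 0.5328·log₂(0.5328/0.3333) = 0.36058
  P(3)·log₂(P(3)/Q(3)) = 0.2651·log₂(0.2651/0.3333) = -0.08756

D_KL(P||Q) = -0.14595 + 0.36058 - 0.08756 = 0.12707 ≈ 0.1271 bits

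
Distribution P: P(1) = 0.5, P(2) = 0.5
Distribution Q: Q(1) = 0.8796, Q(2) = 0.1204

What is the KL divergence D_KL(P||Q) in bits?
0.6196 bits

D_KL(P||Q) = Σ P(x) log₂(P(x)/Q(x))

Computing term by term:
  P(1)·log₂(P(1)/Q(1)) = 0.5·log₂(0.5/0.8796) = -0.40746
  P(2)·log₂(P(2)/Q(2)) = 0.5·log₂(0.5/0.1204) = 1.02705

D_KL(P||Q) = -0.40746 + 1.02705 = 0.61959 ≈ 0.6196 bits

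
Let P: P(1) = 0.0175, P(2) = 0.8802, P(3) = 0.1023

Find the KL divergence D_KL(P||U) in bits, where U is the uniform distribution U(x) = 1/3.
0.9843 bits

U(i) = 1/3 for all i

D_KL(P||U) = Σ P(x) log₂(P(x) / (1/3))
           = Σ P(x) log₂(P(x)) + log₂(3)
           = log₂(3) - H(P)

H(P) = -Σ P(x) log₂(P(x)):
  -P(1)·log₂(P(1)) = -(0.0175)·log₂(0.0175) = 0.10214
  -P(2)·log₂(P(2)) = -(0.8802)·log₂(0.8802) = 0.16204
  -P(3)·log₂(P(3)) = -(0.1023)·log₂(0.1023) = 0.33648
H(P) = 0.10214 + 0.16204 + 0.33648 = 0.60066 bits

log₂(3) = 1.58496 bits

D_KL(P||U) = 1.58496 - 0.60066 = 0.98430 ≈ 0.9843 bits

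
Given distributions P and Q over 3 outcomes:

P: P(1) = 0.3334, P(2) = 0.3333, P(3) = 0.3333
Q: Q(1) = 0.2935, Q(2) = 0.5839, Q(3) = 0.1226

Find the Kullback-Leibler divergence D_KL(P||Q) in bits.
0.2726 bits

D_KL(P||Q) = Σ P(x) log₂(P(x)/Q(x))

Computing term by term:
  P(1)·log₂(P(1)/Q(1)) = 0.3334·log₂(0.3334/0.2935) = 0.06131
  P(2)·log₂(P(2)/Q(2)) = 0.3333·log₂(0.3333/0.5839) = -0.26961
  P(3)·log₂(P(3)/Q(3)) = 0.3333·log₂(0.3333/0.1226) = 0.48091

D_KL(P||Q) = 0.06131 - 0.26961 + 0.48091 = 0.27261 ≈ 0.2726 bits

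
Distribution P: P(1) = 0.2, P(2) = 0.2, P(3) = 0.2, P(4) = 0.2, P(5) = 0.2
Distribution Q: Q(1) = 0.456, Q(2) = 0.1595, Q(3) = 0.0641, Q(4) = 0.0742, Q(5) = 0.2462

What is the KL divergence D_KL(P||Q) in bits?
0.3819 bits

D_KL(P||Q) = Σ P(x) log₂(P(x)/Q(x))

Computing term by term:
  P(1)·log₂(P(1)/Q(1)) = 0.2·log₂(0.2/0.456) = -0.23781
  P(2)·log₂(P(2)/Q(2)) = 0.2·log₂(0.2/0.1595) = 0.06529
  P(3)·log₂(P(3)/Q(3)) = 0.2·log₂(0.2/0.0641) = 0.32832
  P(4)·log₂(P(4)/Q(4)) = 0.2·log₂(0.2/0.0742) = 0.28610
  P(5)·log₂(P(5)/Q(5)) = 0.2·log₂(0.2/0.2462) = -0.05997

D_KL(P||Q) = -0.23781 + 0.06529 + 0.32832 + 0.28610 - 0.05997 = 0.38193 ≈ 0.3819 bits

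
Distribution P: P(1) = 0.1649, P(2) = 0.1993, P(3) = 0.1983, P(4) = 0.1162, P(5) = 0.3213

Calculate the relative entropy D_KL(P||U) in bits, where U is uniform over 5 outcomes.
0.0794 bits

U(i) = 1/5 for all i

D_KL(P||U) = Σ P(x) log₂(P(x) / (1/5))
           = Σ P(x) log₂(P(x)) + log₂(5)
           = log₂(5) - H(P)

H(P) = -Σ P(x) log₂(P(x)):
  -P(1)·log₂(P(1)) = -(0.1649)·log₂(0.1649) = 0.42880
  -P(2)·log₂(P(2)) = -(0.1993)·log₂(0.1993) = 0.46377
  -P(3)·log₂(P(3)) = -(0.1983)·log₂(0.1983) = 0.46288
  -P(4)·log₂(P(4)) = -(0.1162)·log₂(0.1162) = 0.36084
  -P(5)·log₂(P(5)) = -(0.3213)·log₂(0.3213) = 0.52629
H(P) = 0.42880 + 0.46377 + 0.46288 + 0.36084 + 0.52629 = 2.24258 bits

log₂(5) = 2.32193 bits

D_KL(P||U) = 2.32193 - 2.24258 = 0.07935 ≈ 0.0794 bits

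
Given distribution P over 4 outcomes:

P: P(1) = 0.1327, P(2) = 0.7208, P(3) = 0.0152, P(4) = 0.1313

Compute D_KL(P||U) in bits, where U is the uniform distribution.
0.7965 bits

U(i) = 1/4 for all i

D_KL(P||U) = Σ P(x) log₂(P(x) / (1/4))
           = Σ P(x) log₂(P(x)) + log₂(4)
           = log₂(4) - H(P)

H(P) = -Σ P(x) log₂(P(x)):
  -P(1)·log₂(P(1)) = -(0.1327)·log₂(0.1327) = 0.38666
  -P(2)·log₂(P(2)) = -(0.7208)·log₂(0.7208) = 0.34045
  -P(3)·log₂(P(3)) = -(0.0152)·log₂(0.0152) = 0.09180
  -P(4)·log₂(P(4)) = -(0.1313)·log₂(0.1313) = 0.38459
H(P) = 0.38666 + 0.34045 + 0.09180 + 0.38459 = 1.20350 bits

log₂(4) = 2.00000 bits

D_KL(P||U) = 2.00000 - 1.20350 = 0.79650 ≈ 0.7965 bits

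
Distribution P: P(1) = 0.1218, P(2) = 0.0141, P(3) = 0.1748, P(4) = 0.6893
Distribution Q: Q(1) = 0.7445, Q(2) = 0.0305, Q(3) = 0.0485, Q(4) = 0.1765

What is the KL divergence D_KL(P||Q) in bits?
1.3443 bits

D_KL(P||Q) = Σ P(x) log₂(P(x)/Q(x))

Computing term by term:
  P(1)·log₂(P(1)/Q(1)) = 0.1218·log₂(0.1218/0.7445) = -0.31811
  P(2)·log₂(P(2)/Q(2)) = 0.0141·log₂(0.0141/0.0305) = -0.01569
  P(3)·log₂(P(3)/Q(3)) = 0.1748·log₂(0.1748/0.0485) = 0.32332
  P(4)·log₂(P(4)/Q(4)) = 0.6893·log₂(0.6893/0.1765) = 1.35479

D_KL(P||Q) = -0.31811 - 0.01569 + 0.32332 + 1.35479 = 1.34431 ≈ 1.3443 bits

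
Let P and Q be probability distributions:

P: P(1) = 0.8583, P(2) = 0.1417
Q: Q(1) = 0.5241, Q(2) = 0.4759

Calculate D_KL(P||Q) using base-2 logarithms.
0.3631 bits

D_KL(P||Q) = Σ P(x) log₂(P(x)/Q(x))

Computing term by term:
  P(1)·log₂(P(1)/Q(1)) = 0.8583·log₂(0.8583/0.5241) = 0.61080
  P(2)·log₂(P(2)/Q(2)) = 0.1417·log₂(0.1417/0.4759) = -0.24767

D_KL(P||Q) = 0.61080 - 0.24767 = 0.36313 ≈ 0.3631 bits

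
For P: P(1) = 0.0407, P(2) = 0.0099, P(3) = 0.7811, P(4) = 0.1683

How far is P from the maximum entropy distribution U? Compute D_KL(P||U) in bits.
1.0350 bits

U(i) = 1/4 for all i

D_KL(P||U) = Σ P(x) log₂(P(x) / (1/4))
           = Σ P(x) log₂(P(x)) + log₂(4)
           = log₂(4) - H(P)

H(P) = -Σ P(x) log₂(P(x)):
  -P(1)·log₂(P(1)) = -(0.0407)·log₂(0.0407) = 0.18799
  -P(2)·log₂(P(2)) = -(0.0099)·log₂(0.0099) = 0.06592
  -P(3)·log₂(P(3)) = -(0.7811)·log₂(0.7811) = 0.27840
  -P(4)·log₂(P(4)) = -(0.1683)·log₂(0.1683) = 0.43268
H(P) = 0.18799 + 0.06592 + 0.27840 + 0.43268 = 0.96499 bits

log₂(4) = 2.00000 bits

D_KL(P||U) = 2.00000 - 0.96499 = 1.03501 ≈ 1.0350 bits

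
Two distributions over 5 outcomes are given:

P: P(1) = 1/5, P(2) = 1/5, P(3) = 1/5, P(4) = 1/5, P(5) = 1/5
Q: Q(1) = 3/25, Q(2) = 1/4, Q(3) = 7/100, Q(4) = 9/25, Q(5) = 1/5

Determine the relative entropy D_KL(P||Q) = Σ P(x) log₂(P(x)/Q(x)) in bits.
0.2163 bits

D_KL(P||Q) = Σ P(x) log₂(P(x)/Q(x))

Computing term by term:
  P(1)·log₂(P(1)/Q(1)) = (1/5)·log₂((1/5)/(3/25)) = 0.14739
  P(2)·log₂(P(2)/Q(2)) = (1/5)·log₂((1/5)/(1/4)) = -0.06439
  P(3)·log₂(P(3)/Q(3)) = (1/5)·log₂((1/5)/(7/100)) = 0.30291
  P(4)·log₂(P(4)/Q(4)) = (1/5)·log₂((1/5)/(9/25)) = -0.16960
  P(5)·log₂(P(5)/Q(5)) = (1/5)·log₂((1/5)/(1/5)) = 0.00000

D_KL(P||Q) = 0.14739 - 0.06439 + 0.30291 - 0.16960 + 0.00000 = 0.21631 ≈ 0.2163 bits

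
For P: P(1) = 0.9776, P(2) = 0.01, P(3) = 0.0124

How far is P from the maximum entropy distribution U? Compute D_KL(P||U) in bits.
1.4080 bits

U(i) = 1/3 for all i

D_KL(P||U) = Σ P(x) log₂(P(x) / (1/3))
           = Σ P(x) log₂(P(x)) + log₂(3)
           = log₂(3) - H(P)

H(P) = -Σ P(x) log₂(P(x)):
  -P(1)·log₂(P(1)) = -(0.9776)·log₂(0.9776) = 0.03195
  -P(2)·log₂(P(2)) = -(0.01)·log₂(0.01) = 0.06644
  -P(3)·log₂(P(3)) = -(0.0124)·log₂(0.0124) = 0.07854
H(P) = 0.03195 + 0.06644 + 0.07854 = 0.17693 bits

log₂(3) = 1.58496 bits

D_KL(P||U) = 1.58496 - 0.17693 = 1.40803 ≈ 1.4080 bits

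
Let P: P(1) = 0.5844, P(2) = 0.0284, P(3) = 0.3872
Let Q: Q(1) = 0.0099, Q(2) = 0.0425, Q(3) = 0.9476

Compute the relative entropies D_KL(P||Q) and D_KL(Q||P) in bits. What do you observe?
D_KL(P||Q) = 2.9218 bits, D_KL(Q||P) = 1.1900 bits. The two directions give different values (D_KL(P||Q) exceeds D_KL(Q||P) by 1.7318 bits): KL divergence is asymmetric.

D_KL(P||Q) = Σ P(x) log₂(P(x)/Q(x))

Computing term by term:
  P(1)·log₂(P(1)/Q(1)) = 0.5844·log₂(0.5844/0.0099) = 3.43825
  P(2)·log₂(P(2)/Q(2)) = 0.0284·log₂(0.0284/0.0425) = -0.01652
  P(3)·log₂(P(3)/Q(3)) = 0.3872·log₂(0.3872/0.9476) = -0.49995

D_KL(P||Q) = 3.43825 - 0.01652 - 0.49995 = 2.92178 ≈ 2.9218 bits

D_KL(Q||P) = Σ Q(x) log₂(Q(x)/P(x))

Computing term by term:
  Q(1)·log₂(Q(1)/P(1)) = 0.0099·log₂(0.0099/0.5844) = -0.05825
  Q(2)·log₂(Q(2)/P(2)) = 0.0425·log₂(0.0425/0.0284) = 0.02472
  Q(3)·log₂(Q(3)/P(3)) = 0.9476·log₂(0.9476/0.3872) = 1.22354

D_KL(Q||P) = -0.05825 + 0.02472 + 1.22354 = 1.19001 ≈ 1.1900 bits

These are NOT equal (difference: 1.7318 bits). KL divergence is asymmetric: D_KL(P||Q) ≠ D_KL(Q||P) in general.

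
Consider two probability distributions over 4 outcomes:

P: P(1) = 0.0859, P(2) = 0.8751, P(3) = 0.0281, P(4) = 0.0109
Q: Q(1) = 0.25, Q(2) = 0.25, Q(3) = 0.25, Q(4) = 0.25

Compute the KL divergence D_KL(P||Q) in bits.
1.3115 bits

D_KL(P||Q) = Σ P(x) log₂(P(x)/Q(x))

Computing term by term:
  P(1)·log₂(P(1)/Q(1)) = 0.0859·log₂(0.0859/0.25) = -0.13239
  P(2)·log₂(P(2)/Q(2)) = 0.8751·log₂(0.8751/0.25) = 1.58176
  P(3)·log₂(P(3)/Q(3)) = 0.0281·log₂(0.0281/0.25) = -0.08861
  P(4)·log₂(P(4)/Q(4)) = 0.0109·log₂(0.0109/0.25) = -0.04926

D_KL(P||Q) = -0.13239 + 1.58176 - 0.08861 - 0.04926 = 1.31150 ≈ 1.3115 bits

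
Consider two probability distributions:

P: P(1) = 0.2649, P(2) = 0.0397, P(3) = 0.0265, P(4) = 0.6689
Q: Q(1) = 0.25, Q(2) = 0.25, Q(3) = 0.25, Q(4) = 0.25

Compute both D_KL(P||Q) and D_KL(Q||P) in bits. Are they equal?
D_KL(P||Q) = 0.7807 bits, D_KL(Q||P) = 1.0973 bits. No, they are not equal.

D_KL(P||Q) = Σ P(x) log₂(P(x)/Q(x))

Computing term by term:
  P(1)·log₂(P(1)/Q(1)) = 0.2649·log₂(0.2649/0.25) = 0.02212
  P(2)·log₂(P(2)/Q(2)) = 0.0397·log₂(0.0397/0.25) = -0.10539
  P(3)·log₂(P(3)/Q(3)) = 0.0265·log₂(0.0265/0.25) = -0.08580
  P(4)·log₂(P(4)/Q(4)) = 0.6689·log₂(0.6689/0.25) = 0.94975

D_KL(P||Q) = 0.02212 - 0.10539 - 0.08580 + 0.94975 = 0.78068 ≈ 0.7807 bits

D_KL(Q||P) = Σ Q(x) log₂(Q(x)/P(x))

Computing term by term:
  Q(1)·log₂(Q(1)/P(1)) = 0.25·log₂(0.25/0.2649) = -0.02088
  Q(2)·log₂(Q(2)/P(2)) = 0.25·log₂(0.25/0.0397) = 0.66368
  Q(3)·log₂(Q(3)/P(3)) = 0.25·log₂(0.25/0.0265) = 0.80947
  Q(4)·log₂(Q(4)/P(4)) = 0.25·log₂(0.25/0.6689) = -0.35497

D_KL(Q||P) = -0.02088 + 0.66368 + 0.80947 - 0.35497 = 1.09730 ≈ 1.0973 bits

These are NOT equal (difference: 0.3166 bits). KL divergence is asymmetric: D_KL(P||Q) ≠ D_KL(Q||P) in general.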